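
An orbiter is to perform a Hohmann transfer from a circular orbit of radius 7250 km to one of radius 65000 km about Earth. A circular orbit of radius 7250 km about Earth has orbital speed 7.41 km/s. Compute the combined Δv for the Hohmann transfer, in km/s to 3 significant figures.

From the circular-orbit relation v² = μ/r at r = 7250 km: μ = v²r = (7.41)² × 7250 = 3.98084×10^5 km³/s².
Transfer-ellipse semi-major axis a_t = (r₁ + r₂)/2 = (7250 + 65000)/2 = 36125 km.
At r₁ the circular-orbit speed is v₁ = √(μ/r₁) = 7.410 km/s.
On the transfer ellipse at r₁, vis-viva gives v_p = √[μ(2/r₁ − 1/a_t)] = 9.940 km/s.
First burn Δv₁ = |v_p − v₁| = 2.530 km/s.
At r₂, v₂ = √(μ/r₂) = 2.475 km/s.
Transfer-orbit speed at r₂: v_a = √[μ(2/r₂ − 1/a_t)] = 1.109 km/s.
Second burn Δv₂ = |v₂ − v_a| = 1.366 km/s.
Total Δv = Δv₁ + Δv₂ = 3.896 km/s.

Δv = 3.90 km/s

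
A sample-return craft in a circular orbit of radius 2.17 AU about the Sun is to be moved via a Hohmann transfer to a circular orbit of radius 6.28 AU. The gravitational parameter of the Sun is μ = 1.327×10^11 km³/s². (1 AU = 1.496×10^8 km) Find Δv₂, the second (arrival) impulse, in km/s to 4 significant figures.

Δv₂ = 3.367 km/s

In km: r₁ = 2.17 × 1.496×10^8 = 3.24632×10^8 km; r₂ = 6.28 × 1.496×10^8 = 9.39488×10^8 km.
Transfer-ellipse semi-major axis a_t = (r₁ + r₂)/2 = (3.24632×10^8 + 9.39488×10^8)/2 = 6.3206×10^8 km.
Circular speed at r = 9.39488×10^8 km: v_c = √(μ/r) = 11.8847 km/s.
Transfer-orbit speed at the same r (vis-viva, a = a_t): v_t = √[μ(2/r − 1/a_t)] = 8.51739 km/s.
Δv₂ = |v_t − v_c| = |8.51739 − 11.8847| = 3.367 km/s.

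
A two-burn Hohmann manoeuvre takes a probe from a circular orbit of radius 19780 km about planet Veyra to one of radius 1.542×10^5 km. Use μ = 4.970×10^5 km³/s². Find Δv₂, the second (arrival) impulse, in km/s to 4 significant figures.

Δv₂ = 0.9392 km/s

Transfer-ellipse semi-major axis a_t = (r₁ + r₂)/2 = (19780 + 1.542×10^5)/2 = 86990 km.
Circular speed at r = 1.542×10^5 km: v_c = √(μ/r) = 1.7953 km/s.
Vis-viva on the transfer ellipse at r = 1.542×10^5 km gives v_t = √[μ(2/r − 1/a_t)] = 0.85608 km/s.
Δv₂ = |v_t − v_c| = |0.85608 − 1.7953| = 0.9392 km/s.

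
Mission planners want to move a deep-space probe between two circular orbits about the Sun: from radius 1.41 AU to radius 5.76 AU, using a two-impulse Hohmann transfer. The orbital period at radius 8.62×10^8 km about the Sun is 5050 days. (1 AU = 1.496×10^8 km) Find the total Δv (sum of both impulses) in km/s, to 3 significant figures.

From Kepler's third law T² = 4π²r³/μ at r = 8.62×10^8 km, T = 5050 days = 5050 × 86400 s = 4.3632×10^8 s: μ = 4π²r³/T² = 1.32822×10^11 km³/s².
In km: r₁ = 1.41 × 1.496×10^8 = 2.10936×10^8 km; r₂ = 5.76 × 1.496×10^8 = 8.61696×10^8 km.
The Hohmann ellipse has a_t = (r₁ + r₂)/2 = 5.36316×10^8 km.
Circular speed at r₁: v₁ = √(μ/r₁) = √(1.32822×10^11/2.10936×10^8) = 25.093 km/s.
On the transfer ellipse at r₁, vis-viva gives v_p = √[μ(2/r₁ − 1/a_t)] = 31.807 km/s.
First burn Δv₁ = |v_p − v₁| = 6.714 km/s.
At r₂, v₂ = √(μ/r₂) = 12.415 km/s.
Transfer-orbit speed at r₂: v_a = √[μ(2/r₂ − 1/a_t)] = 7.7862 km/s.
Second burn Δv₂ = |v₂ − v_a| = 4.629 km/s.
Δv = Δv₁ + Δv₂ = 6.714 + 4.629 = 11.34 km/s.

Δv = 11.3 km/s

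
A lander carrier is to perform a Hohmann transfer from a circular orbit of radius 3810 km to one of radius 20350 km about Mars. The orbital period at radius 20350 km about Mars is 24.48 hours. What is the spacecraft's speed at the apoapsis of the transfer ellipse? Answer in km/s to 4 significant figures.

v = 0.8148 km/s

From Kepler's third law T² = 4π²r³/μ at r = 20350 km, T = 24.48 hours = 24.48 × 3600 s = 88128 s: μ = 4π²r³/T² = 42837.6 km³/s².
The Hohmann ellipse has a_t = (r₁ + r₂)/2 = 12080 km.
The apoapsis of the transfer ellipse is at r = 20350 km.
From the vis-viva equation, v = √[μ(2/r − 1/a_t)] = 0.8148 km/s.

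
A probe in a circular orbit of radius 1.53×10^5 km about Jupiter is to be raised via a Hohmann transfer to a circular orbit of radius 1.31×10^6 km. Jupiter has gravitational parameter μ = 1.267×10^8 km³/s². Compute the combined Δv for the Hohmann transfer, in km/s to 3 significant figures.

Δv = 15.1 km/s

The Hohmann ellipse has a_t = (r₁ + r₂)/2 = 7.315×10^5 km.
Circular speed at r₁: v₁ = √(μ/r₁) = √(1.267×10^8/1.530×10^5) = 28.777 km/s.
On the transfer ellipse at r₁, v² = μ(2/r − 1/a) gives v_p = √[μ(2/r₁ − 1/a_t)] = 38.510 km/s.
First burn Δv₁ = |v_p − v₁| = 9.733 km/s.
At r₂, v₂ = √(μ/r₂) = 9.835 km/s.
Transfer-orbit speed at r₂: v_a = √[μ(2/r₂ − 1/a_t)] = 4.498 km/s.
Second burn Δv₂ = |v₂ − v_a| = 5.337 km/s.
Δv = Δv₁ + Δv₂ = 9.733 + 5.337 = 15.07 km/s.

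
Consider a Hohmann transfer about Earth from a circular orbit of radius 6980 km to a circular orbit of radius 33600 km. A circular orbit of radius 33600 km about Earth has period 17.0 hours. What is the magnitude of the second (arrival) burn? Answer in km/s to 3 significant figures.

Δv₂ = 1.43 km/s

From Kepler's third law T² = 4π²r³/μ at r = 33600 km, T = 17.0 hours = 17.0 × 3600 s = 61200 s: μ = 4π²r³/T² = 3.99829×10^5 km³/s².
The Hohmann ellipse has a_t = (r₁ + r₂)/2 = 20290 km.
Circular speed at r = 33600 km: v_c = √(μ/r) = 3.4496 km/s.
Transfer-orbit speed at the same r (vis-viva, a = a_t): v_t = √[μ(2/r − 1/a_t)] = 2.0233 km/s.
Δv₂ = |v_t − v_c| = |2.0233 − 3.4496| = 1.426 km/s.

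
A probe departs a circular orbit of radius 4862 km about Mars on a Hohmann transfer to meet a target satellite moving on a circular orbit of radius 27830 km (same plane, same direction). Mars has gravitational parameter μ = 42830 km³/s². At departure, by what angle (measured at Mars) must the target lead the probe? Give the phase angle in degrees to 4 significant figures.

φ = 98.97°

The Hohmann ellipse has a_t = (r₁ + r₂)/2 = 16346 km.
The half-period of the transfer ellipse is t = π√(a_t³/μ) = 31724.4 s.
The target's mean motion on its circular orbit is ω₂ = √(μ/r₂³) = 4.45763×10^-5 rad/s.
Angle swept by the target during transfer: ω₂·t = 1.4142 rad = 81.03°.
The probe traverses 180° on the transfer ellipse, so the target must lead by 180° − 81.03° = 98.97°.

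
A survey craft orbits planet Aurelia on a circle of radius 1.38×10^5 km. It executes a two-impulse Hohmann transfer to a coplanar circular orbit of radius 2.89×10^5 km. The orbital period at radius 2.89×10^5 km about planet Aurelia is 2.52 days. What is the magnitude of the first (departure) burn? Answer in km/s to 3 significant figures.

Δv₁ = 1.97 km/s

From Kepler's third law T² = 4π²r³/μ at r = 2.89×10^5 km, T = 2.52 days = 2.52 × 86400 s = 2.17728×10^5 s: μ = 4π²r³/T² = 2.01013×10^7 km³/s².
Transfer-ellipse semi-major axis a_t = (r₁ + r₂)/2 = (1.380×10^5 + 2.890×10^5)/2 = 2.135×10^5 km.
Circular speed at r = 1.380×10^5 km: v_c = √(μ/r) = 12.069 km/s.
Vis-viva on the transfer ellipse at r = 1.380×10^5 km gives v_t = √[μ(2/r − 1/a_t)] = 14.042 km/s.
Δv₁ = |v_t − v_c| = |14.042 − 12.069| = 1.973 km/s.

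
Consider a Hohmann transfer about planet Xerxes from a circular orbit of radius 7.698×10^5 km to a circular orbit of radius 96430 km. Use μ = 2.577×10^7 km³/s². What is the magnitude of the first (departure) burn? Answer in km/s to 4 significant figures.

Semi-major axis of the transfer orbit: a_t = (7.698×10^5 + 96430)/2 = 4.33115×10^5 km.
On the circular orbit at r = 7.698×10^5 km, v_c = √(μ/r) = 5.786 km/s.
Transfer-orbit speed at the same r (vis-viva, a = a_t): v_t = √[μ(2/r − 1/a_t)] = 2.730 km/s.
Δv₁ = |v_t − v_c| = |2.730 − 5.786| = 3.056 km/s.

Δv₁ = 3.056 km/s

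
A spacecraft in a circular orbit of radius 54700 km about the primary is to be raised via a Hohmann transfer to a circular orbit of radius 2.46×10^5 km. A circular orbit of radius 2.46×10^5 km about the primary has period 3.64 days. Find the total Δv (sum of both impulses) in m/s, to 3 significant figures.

From Kepler's third law T² = 4π²r³/μ at r = 2.46×10^5 km, T = 3.64 days = 3.64 × 86400 s = 3.14496×10^5 s: μ = 4π²r³/T² = 5.94203×10^6 km³/s².
Transfer-ellipse semi-major axis a_t = (r₁ + r₂)/2 = (54700 + 2.460×10^5)/2 = 1.5035×10^5 km.
At r₁ the circular-orbit speed is v₁ = √(μ/r₁) = 10.4225 km/s.
Transfer-orbit speed at r₁ (vis-viva): v_p = √[μ(2/r₁ − 1/a_t)] = 13.3318 km/s.
First burn Δv₁ = |v_p − v₁| = 2.9093 km/s.
Circular speed at r₂: v₂ = √(μ/r₂) = 4.9147 km/s.
Transfer-orbit speed at r₂: v_a = √[μ(2/r₂ − 1/a_t)] = 2.9644 km/s.
Second burn Δv₂ = |v₂ − v_a| = 1.9503 km/s.
Δv = Δv₁ + Δv₂ = 2.9093 + 1.9503 = 4.860 km/s.

Δv = 4860 m/s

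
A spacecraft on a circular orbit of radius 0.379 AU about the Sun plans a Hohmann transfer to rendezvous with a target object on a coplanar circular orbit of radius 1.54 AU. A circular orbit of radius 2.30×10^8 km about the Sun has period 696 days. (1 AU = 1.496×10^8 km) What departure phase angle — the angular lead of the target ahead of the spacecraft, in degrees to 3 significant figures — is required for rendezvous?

From Kepler's third law T² = 4π²r³/μ at r = 2.30×10^8 km, T = 696 days = 696 × 86400 s = 6.01344×10^7 s: μ = 4π²r³/T² = 1.32830×10^11 km³/s².
In km: r₁ = 0.379 × 1.496×10^8 = 5.66984×10^7 km; r₂ = 1.54 × 1.496×10^8 = 2.30384×10^8 km.
The Hohmann ellipse has a_t = (r₁ + r₂)/2 = 1.435412×10^8 km.
Transfer time t = π√(a_t³/μ) = 1.4824×10^7 s.
The target's mean motion on its circular orbit is ω₂ = √(μ/r₂³) = 1.0422×10^-7 rad/s.
Angle swept by the target during transfer: ω₂·t = 1.545 rad = 88.52°.
The spacecraft traverses 180° on the transfer ellipse, so the target must lead by 180° − 88.52° = 91.5°.

φ = 91.5°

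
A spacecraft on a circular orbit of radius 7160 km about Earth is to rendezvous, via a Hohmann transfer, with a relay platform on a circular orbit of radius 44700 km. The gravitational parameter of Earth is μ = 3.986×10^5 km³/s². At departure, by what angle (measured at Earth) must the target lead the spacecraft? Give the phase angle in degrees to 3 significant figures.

φ = 100°

Transfer-ellipse semi-major axis a_t = (r₁ + r₂)/2 = (7160 + 44700)/2 = 25930 km.
Transfer time t = π√(a_t³/μ) = 20780 s.
The target's mean motion on its circular orbit is ω₂ = √(μ/r₂³) = 6.680×10^-5 rad/s.
Angle swept by the target during transfer: ω₂·t = 1.388 rad = 79.53°.
Arrival is 180° from departure on the ellipse, so φ = 180° − 79.53° = 100°.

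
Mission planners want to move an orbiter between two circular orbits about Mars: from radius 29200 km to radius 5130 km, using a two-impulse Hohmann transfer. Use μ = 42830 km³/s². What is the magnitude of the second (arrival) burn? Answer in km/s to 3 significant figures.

The Hohmann ellipse has a_t = (r₁ + r₂)/2 = 17165 km.
Circular speed at r = 5130 km: v_c = √(μ/r) = 2.88945 km/s.
Vis-viva on the transfer ellipse at r = 5130 km gives v_t = √[μ(2/r − 1/a_t)] = 3.76864 km/s.
Δv₂ = |v_t − v_c| = |3.76864 − 2.88945| = 0.8792 km/s.

Δv₂ = 0.879 km/s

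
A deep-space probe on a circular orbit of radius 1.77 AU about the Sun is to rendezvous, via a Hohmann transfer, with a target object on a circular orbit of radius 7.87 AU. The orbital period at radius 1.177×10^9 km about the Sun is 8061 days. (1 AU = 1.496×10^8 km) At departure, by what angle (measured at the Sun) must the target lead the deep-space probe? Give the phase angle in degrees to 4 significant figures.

φ = 93.73°

From Kepler's third law T² = 4π²r³/μ at r = 1.177×10^9 km, T = 8061 days = 8061 × 86400 s = 6.964704×10^8 s: μ = 4π²r³/T² = 1.32704×10^11 km³/s².
In km: r₁ = 1.77 × 1.496×10^8 = 2.64792×10^8 km; r₂ = 7.87 × 1.496×10^8 = 1.177352×10^9 km.
The Hohmann ellipse has a_t = (r₁ + r₂)/2 = 7.21072×10^8 km.
The half-period of the transfer ellipse is t = π√(a_t³/μ) = 1.669844×10^8 s.
Target angular speed ω₂ = √(μ/r₂³) = 9.017422×10^-9 rad/s.
Angle swept by the target during transfer: ω₂·t = 1.50577 rad = 86.27°.
The deep-space probe traverses 180° on the transfer ellipse, so the target must lead by 180° − 86.27° = 93.73°.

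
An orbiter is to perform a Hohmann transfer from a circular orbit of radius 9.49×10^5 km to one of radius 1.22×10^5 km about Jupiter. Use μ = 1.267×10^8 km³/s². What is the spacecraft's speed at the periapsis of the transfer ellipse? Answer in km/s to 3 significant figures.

v = 42.9 km/s

Transfer-ellipse semi-major axis a_t = (r₁ + r₂)/2 = (9.490×10^5 + 1.220×10^5)/2 = 5.355×10^5 km.
The periapsis of the transfer ellipse is at r = 1.220×10^5 km.
Vis-viva: v = √[μ(2/r − 1/a_t)] = √[1.267×10^8 × (2/1.220×10^5 − 1/5.355×10^5)] = 42.90 km/s.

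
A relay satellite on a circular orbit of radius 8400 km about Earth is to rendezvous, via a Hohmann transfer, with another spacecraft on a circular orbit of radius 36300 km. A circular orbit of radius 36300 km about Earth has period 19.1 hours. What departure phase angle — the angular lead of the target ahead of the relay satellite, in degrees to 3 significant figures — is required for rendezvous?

φ = 93.0°

From Kepler's third law T² = 4π²r³/μ at r = 36300 km, T = 19.1 hours = 19.1 × 3600 s = 68760 s: μ = 4π²r³/T² = 3.99400×10^5 km³/s².
Semi-major axis of the transfer orbit: a_t = (8400 + 36300)/2 = 22350 km.
Transfer time t = π√(a_t³/μ) = 16610 s.
The target's mean motion on its circular orbit is ω₂ = √(μ/r₂³) = 9.138×10^-5 rad/s.
Angle swept by the target during transfer: ω₂·t = 1.5178 rad = 86.96°.
The relay satellite traverses 180° on the transfer ellipse, so the target must lead by 180° − 86.96° = 93.0°.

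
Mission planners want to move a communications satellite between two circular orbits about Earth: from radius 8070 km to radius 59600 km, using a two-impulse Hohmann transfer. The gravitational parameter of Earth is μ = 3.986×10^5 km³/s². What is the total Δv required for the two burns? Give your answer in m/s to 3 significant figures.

Δv = 3620 m/s

The Hohmann ellipse has a_t = (r₁ + r₂)/2 = 33835 km.
Circular speed at r₁: v₁ = √(μ/r₁) = √(3.986×10^5/8070) = 7.028 km/s.
On the transfer ellipse at r₁, vis-viva equation gives v_p = √[μ(2/r₁ − 1/a_t)] = 9.328 km/s.
First burn Δv₁ = |v_p − v₁| = 2.300 km/s.
At r₂, v₂ = √(μ/r₂) = 2.586 km/s.
Transfer-orbit speed at r₂: v_a = √[μ(2/r₂ − 1/a_t)] = 1.263 km/s.
Second burn Δv₂ = |v₂ − v_a| = 1.323 km/s.
Δv = Δv₁ + Δv₂ = 2.300 + 1.323 = 3.623 km/s.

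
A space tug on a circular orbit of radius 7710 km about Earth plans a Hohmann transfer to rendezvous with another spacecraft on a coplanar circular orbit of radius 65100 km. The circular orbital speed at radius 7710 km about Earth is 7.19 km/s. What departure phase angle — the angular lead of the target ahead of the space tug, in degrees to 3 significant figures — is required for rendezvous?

φ = 105°

From the circular-orbit relation v² = μ/r at r = 7710 km: μ = v²r = (7.19)² × 7710 = 3.98577×10^5 km³/s².
The Hohmann ellipse has a_t = (r₁ + r₂)/2 = 36405 km.
Transfer time t = π√(a_t³/μ) = 34564.9 s.
The target's mean motion on its circular orbit is ω₂ = √(μ/r₂³) = 3.80088×10^-5 rad/s.
Angle swept by the target during transfer: ω₂·t = 1.31377 rad = 75.27°.
The space tug traverses 180° on the transfer ellipse, so the target must lead by 180° − 75.27° = 105°.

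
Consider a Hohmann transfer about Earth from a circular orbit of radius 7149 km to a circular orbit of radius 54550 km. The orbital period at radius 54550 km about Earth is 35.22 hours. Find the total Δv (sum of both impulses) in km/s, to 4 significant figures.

From Kepler's third law T² = 4π²r³/μ at r = 54550 km, T = 35.22 hours = 35.22 × 3600 s = 1.26792×10^5 s: μ = 4π²r³/T² = 3.98621×10^5 km³/s².
The Hohmann ellipse has a_t = (r₁ + r₂)/2 = 30849.5 km.
At r₁ the circular-orbit speed is v₁ = √(μ/r₁) = 7.4672 km/s.
Transfer-orbit speed at r₁ (vis-viva equation): v_p = √[μ(2/r₁ − 1/a_t)] = 9.9296 km/s.
First burn Δv₁ = |v_p − v₁| = 2.462 km/s.
At r₂, v₂ = √(μ/r₂) = 2.703 km/s.
Transfer-orbit speed at r₂: v_a = √[μ(2/r₂ − 1/a_t)] = 1.301 km/s.
Second burn Δv₂ = |v₂ − v_a| = 1.402 km/s.
Total Δv = Δv₁ + Δv₂ = 3.864 km/s.

Δv = 3.864 km/s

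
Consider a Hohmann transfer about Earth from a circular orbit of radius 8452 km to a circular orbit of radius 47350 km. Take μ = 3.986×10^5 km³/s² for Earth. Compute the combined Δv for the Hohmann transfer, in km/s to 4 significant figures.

Transfer-ellipse semi-major axis a_t = (r₁ + r₂)/2 = (8452 + 47350)/2 = 27901 km.
Circular speed at r₁: v₁ = √(μ/r₁) = √(3.986×10^5/8452) = 6.8673 km/s.
Transfer-orbit speed at r₁ (vis-viva): v_p = √[μ(2/r₁ − 1/a_t)] = 8.9462 km/s.
First burn Δv₁ = |v_p − v₁| = 2.0789 km/s.
Circular speed at r₂: v₂ = √(μ/r₂) = 2.9014 km/s.
Transfer-orbit speed at r₂: v_a = √[μ(2/r₂ − 1/a_t)] = 1.5969 km/s.
Second burn Δv₂ = |v₂ − v_a| = 1.3045 km/s.
Total Δv = Δv₁ + Δv₂ = 3.383 km/s.

Δv = 3.383 km/s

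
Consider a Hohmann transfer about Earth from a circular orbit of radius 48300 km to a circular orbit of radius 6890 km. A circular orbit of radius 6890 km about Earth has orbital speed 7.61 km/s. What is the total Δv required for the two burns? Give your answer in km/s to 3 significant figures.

From the circular-orbit relation v² = μ/r at r = 6890 km: μ = v²r = (7.61)² × 6890 = 3.99014×10^5 km³/s².
Semi-major axis of the transfer orbit: a_t = (48300 + 6890)/2 = 27595 km.
At r₁ the circular-orbit speed is v₁ = √(μ/r₁) = 2.874 km/s.
Transfer-orbit speed at r₁ (vis-viva): v_a = √[μ(2/r₁ − 1/a_t)] = 1.436 km/s.
First burn Δv₁ = |v_a − v₁| = 1.438 km/s.
At r₂, v₂ = √(μ/r₂) = 7.6100 km/s.
Transfer-orbit speed at r₂: v_p = √[μ(2/r₂ − 1/a_t)] = 10.068 km/s.
Second burn Δv₂ = |v₂ − v_p| = 2.458 km/s.
Δv = Δv₁ + Δv₂ = 1.438 + 2.458 = 3.896 km/s.

Δv = 3.90 km/s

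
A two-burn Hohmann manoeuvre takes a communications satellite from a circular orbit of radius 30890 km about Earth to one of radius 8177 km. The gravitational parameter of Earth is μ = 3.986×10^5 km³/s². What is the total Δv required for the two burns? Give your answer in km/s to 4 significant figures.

Δv = 3.066 km/s

Semi-major axis of the transfer orbit: a_t = (30890 + 8177)/2 = 19533.5 km.
At r₁ the circular-orbit speed is v₁ = √(μ/r₁) = 3.592 km/s.
Transfer-orbit speed at r₁ (vis-viva): v_a = √[μ(2/r₁ − 1/a_t)] = 2.324 km/s.
First burn Δv₁ = |v_a − v₁| = 1.268 km/s.
At r₂, v₂ = √(μ/r₂) = 6.982 km/s.
Transfer-orbit speed at r₂: v_p = √[μ(2/r₂ − 1/a_t)] = 8.780 km/s.
Second burn Δv₂ = |v₂ − v_p| = 1.798 km/s.
Total Δv = Δv₁ + Δv₂ = 3.066 km/s.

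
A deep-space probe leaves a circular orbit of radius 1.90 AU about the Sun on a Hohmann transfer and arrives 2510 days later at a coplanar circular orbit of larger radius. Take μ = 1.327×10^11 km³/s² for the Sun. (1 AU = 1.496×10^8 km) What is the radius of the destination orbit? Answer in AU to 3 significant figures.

r₂ = 9.57 AU

In km: r₁ = 1.90 × 1.496×10^8 = 2.8424×10^8 km.
Transfer time t = 2510 days = 2.16864×10^8 s, and t = π√(a_t³/μ).
So a_t = (μ t²/π²)^(1/3) = (1.327×10^11 × (2.16864×10^8)² / π²)^(1/3) = 8.5832×10^8 km.
Since a_t = (r₁ + r₂)/2, r₂ = 2a_t − r₁ = 2×8.5832×10^8 − 2.8424×10^8 = 1.4324×10^9 km.
In AU: r₂ = 1.4324×10^9 / 1.496×10^8 = 9.57 AU.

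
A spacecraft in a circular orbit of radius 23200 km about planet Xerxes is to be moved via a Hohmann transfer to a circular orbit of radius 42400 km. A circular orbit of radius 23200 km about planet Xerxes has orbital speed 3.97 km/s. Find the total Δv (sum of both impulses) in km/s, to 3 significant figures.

From the circular-orbit relation v² = μ/r at r = 23200 km: μ = v²r = (3.97)² × 23200 = 3.65653×10^5 km³/s².
Transfer-ellipse semi-major axis a_t = (r₁ + r₂)/2 = (23200 + 42400)/2 = 32800 km.
Circular speed at r₁: v₁ = √(μ/r₁) = √(3.65653×10^5/23200) = 3.9700 km/s.
On the transfer ellipse at r₁, vis-viva gives v_p = √[μ(2/r₁ − 1/a_t)] = 4.5137 km/s.
First burn Δv₁ = |v_p − v₁| = 0.5437 km/s.
At r₂, v₂ = √(μ/r₂) = 2.93665 km/s.
Transfer-orbit speed at r₂: v_a = √[μ(2/r₂ − 1/a_t)] = 2.46978 km/s.
Second burn Δv₂ = |v₂ − v_a| = 0.4669 km/s.
Δv = Δv₁ + Δv₂ = 0.5437 + 0.4669 = 1.011 km/s.

Δv = 1.01 km/s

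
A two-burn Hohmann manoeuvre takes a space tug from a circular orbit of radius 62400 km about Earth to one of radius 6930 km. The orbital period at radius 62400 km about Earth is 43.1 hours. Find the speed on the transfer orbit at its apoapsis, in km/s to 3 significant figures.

v = 1.13 km/s

From Kepler's third law T² = 4π²r³/μ at r = 62400 km, T = 43.1 hours = 43.1 × 3600 s = 1.5516×10^5 s: μ = 4π²r³/T² = 3.98432×10^5 km³/s².
Semi-major axis of the transfer orbit: a_t = (62400 + 6930)/2 = 34665 km.
The apoapsis of the transfer ellipse is at r = 62400 km.
Vis-viva: v = √[μ(2/r − 1/a_t)] = √[3.98432×10^5 × (2/62400 − 1/34665)] = 1.130 km/s.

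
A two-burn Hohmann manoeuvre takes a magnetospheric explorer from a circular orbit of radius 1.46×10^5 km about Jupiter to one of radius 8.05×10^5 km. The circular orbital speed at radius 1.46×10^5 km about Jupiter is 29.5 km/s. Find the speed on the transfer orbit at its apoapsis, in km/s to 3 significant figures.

v = 6.96 km/s

From the circular-orbit relation v² = μ/r at r = 1.46×10^5 km: μ = v²r = (29.5)² × 1.46×10^5 = 1.27056×10^8 km³/s².
The Hohmann ellipse has a_t = (r₁ + r₂)/2 = 4.755×10^5 km.
At apoapsis, r = 8.050×10^5 km.
Applying v² = μ(2/r − 1/a_t): v = 6.961 km/s.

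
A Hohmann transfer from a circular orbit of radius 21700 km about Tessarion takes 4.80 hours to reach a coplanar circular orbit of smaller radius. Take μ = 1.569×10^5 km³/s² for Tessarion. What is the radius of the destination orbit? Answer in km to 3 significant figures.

r₂ = 11900 km

Transfer time t = 4.80 hours = 17280 s, and t = π√(a_t³/μ).
So a_t = (μ t²/π²)^(1/3) = (1.569×10^5 × (17280)² / π²)^(1/3) = 16806 km.
Since a_t = (r₁ + r₂)/2, r₂ = 2a_t − r₁ = 2×16806 − 21700 = 11912 km.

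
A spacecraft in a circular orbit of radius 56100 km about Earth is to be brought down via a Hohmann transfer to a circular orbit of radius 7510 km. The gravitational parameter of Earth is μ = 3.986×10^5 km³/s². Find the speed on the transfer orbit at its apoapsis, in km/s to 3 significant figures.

Semi-major axis of the transfer orbit: a_t = (56100 + 7510)/2 = 31805 km.
The apoapsis of the transfer ellipse is at r = 56100 km.
Applying v² = μ(2/r − 1/a_t): v = 1.295 km/s.

v = 1.30 km/s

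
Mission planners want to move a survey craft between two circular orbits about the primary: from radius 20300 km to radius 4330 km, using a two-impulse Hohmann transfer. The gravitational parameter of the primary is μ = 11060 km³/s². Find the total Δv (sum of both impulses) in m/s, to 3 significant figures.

Δv = 754 m/s

The Hohmann ellipse has a_t = (r₁ + r₂)/2 = 12315 km.
At r₁ the circular-orbit speed is v₁ = √(μ/r₁) = 0.73812 km/s.
Transfer-orbit speed at r₁ (v² = μ(2/r − 1/a)): v_a = √[μ(2/r₁ − 1/a_t)] = 0.43768 km/s.
First burn Δv₁ = |v_a − v₁| = 0.30044 km/s.
Circular speed at r₂: v₂ = √(μ/r₂) = 1.59821 km/s.
Transfer-orbit speed at r₂: v_p = √[μ(2/r₂ − 1/a_t)] = 2.05194 km/s.
Second burn Δv₂ = |v₂ − v_p| = 0.45373 km/s.
Δv = Δv₁ + Δv₂ = 0.30044 + 0.45373 = 0.7542 km/s.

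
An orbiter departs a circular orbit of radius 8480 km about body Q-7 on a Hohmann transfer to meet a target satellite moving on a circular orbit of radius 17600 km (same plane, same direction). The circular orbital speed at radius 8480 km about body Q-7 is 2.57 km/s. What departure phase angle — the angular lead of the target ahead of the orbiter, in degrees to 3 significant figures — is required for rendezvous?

φ = 65.2°

From the circular-orbit relation v² = μ/r at r = 8480 km: μ = v²r = (2.57)² × 8480 = 56009.6 km³/s².
Transfer-ellipse semi-major axis a_t = (r₁ + r₂)/2 = (8480 + 17600)/2 = 13040 km.
The half-period of the transfer ellipse is t = π√(a_t³/μ) = 19767 s.
Target angular speed ω₂ = √(μ/r₂³) = 1.0136×10^-4 rad/s.
Angle swept by the target during transfer: ω₂·t = 2.004 rad = 114.8°.
Arrival is 180° from departure on the ellipse, so φ = 180° − 114.8° = 65.2°.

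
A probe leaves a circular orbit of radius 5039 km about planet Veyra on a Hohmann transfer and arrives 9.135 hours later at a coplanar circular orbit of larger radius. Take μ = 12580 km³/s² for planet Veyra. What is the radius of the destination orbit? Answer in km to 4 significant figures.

Transfer time t = 9.135 hours = 32886 s, and t = π√(a_t³/μ).
So a_t = (μ t²/π²)^(1/3) = (12580 × (32886)² / π²)^(1/3) = 11129 km.
Since a_t = (r₁ + r₂)/2, r₂ = 2a_t − r₁ = 2×11129 − 5039 = 17219 km.

r₂ = 17220 km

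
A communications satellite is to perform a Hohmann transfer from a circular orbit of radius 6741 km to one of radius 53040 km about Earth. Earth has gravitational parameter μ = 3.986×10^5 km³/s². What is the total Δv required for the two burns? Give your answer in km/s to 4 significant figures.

Δv = 3.993 km/s

The Hohmann ellipse has a_t = (r₁ + r₂)/2 = 29890.5 km.
Circular speed at r₁: v₁ = √(μ/r₁) = √(3.986×10^5/6741) = 7.689648 km/s.
On the transfer ellipse at r₁, v² = μ(2/r − 1/a) gives v_p = √[μ(2/r₁ − 1/a_t)] = 10.24334 km/s.
First burn Δv₁ = |v_p − v₁| = 2.5537 km/s.
Circular speed at r₂: v₂ = √(μ/r₂) = 2.7414 km/s.
Transfer-orbit speed at r₂: v_a = √[μ(2/r₂ − 1/a_t)] = 1.3019 km/s.
Second burn Δv₂ = |v₂ − v_a| = 1.4395 km/s.
Total Δv = Δv₁ + Δv₂ = 3.993 km/s.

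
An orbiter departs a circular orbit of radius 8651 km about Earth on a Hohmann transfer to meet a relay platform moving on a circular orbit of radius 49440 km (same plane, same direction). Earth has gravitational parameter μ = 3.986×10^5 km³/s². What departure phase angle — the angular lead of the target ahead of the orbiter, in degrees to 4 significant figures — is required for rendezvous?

φ = 98.95°

Semi-major axis of the transfer orbit: a_t = (8651 + 49440)/2 = 29045.5 km.
Transfer time t = π√(a_t³/μ) = 24631.99 s.
Target angular speed ω₂ = √(μ/r₂³) = 5.743161×10^-5 rad/s.
Angle swept by the target during transfer: ω₂·t = 1.41465 rad = 81.05°.
The orbiter traverses 180° on the transfer ellipse, so the target must lead by 180° − 81.05° = 98.95°.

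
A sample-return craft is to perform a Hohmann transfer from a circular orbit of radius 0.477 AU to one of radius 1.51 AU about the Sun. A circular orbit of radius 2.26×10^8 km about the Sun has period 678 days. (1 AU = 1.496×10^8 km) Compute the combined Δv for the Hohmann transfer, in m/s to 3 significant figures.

From Kepler's third law T² = 4π²r³/μ at r = 2.26×10^8 km, T = 678 days = 678 × 86400 s = 5.85792×10^7 s: μ = 4π²r³/T² = 1.32800×10^11 km³/s².
In km: r₁ = 0.477 × 1.496×10^8 = 7.13592×10^7 km; r₂ = 1.51 × 1.496×10^8 = 2.25896×10^8 km.
Semi-major axis of the transfer orbit: a_t = (7.13592×10^7 + 2.25896×10^8)/2 = 1.486276×10^8 km.
Circular speed at r₁: v₁ = √(μ/r₁) = √(1.32800×10^11/7.13592×10^7) = 43.14 km/s.
Transfer-orbit speed at r₁ (vis-viva): v_p = √[μ(2/r₁ − 1/a_t)] = 53.18 km/s.
First burn Δv₁ = |v_p − v₁| = 10.04 km/s.
At r₂, v₂ = √(μ/r₂) = 24.246 km/s.
Transfer-orbit speed at r₂: v_a = √[μ(2/r₂ − 1/a_t)] = 16.800 km/s.
Second burn Δv₂ = |v₂ − v_a| = 7.446 km/s.
Δv = Δv₁ + Δv₂ = 10.04 + 7.446 = 17.49 km/s.

Δv = 17500 m/s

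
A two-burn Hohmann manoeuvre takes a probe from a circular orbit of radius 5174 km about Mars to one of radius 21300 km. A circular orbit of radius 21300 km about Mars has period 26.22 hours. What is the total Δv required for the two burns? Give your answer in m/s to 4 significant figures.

Δv = 1304 m/s

From Kepler's third law T² = 4π²r³/μ at r = 21300 km, T = 26.22 hours = 26.22 × 3600 s = 94392 s: μ = 4π²r³/T² = 42818.2 km³/s².
The Hohmann ellipse has a_t = (r₁ + r₂)/2 = 13237 km.
Circular speed at r₁: v₁ = √(μ/r₁) = √(42818.2/5174) = 2.876742 km/s.
On the transfer ellipse at r₁, vis-viva equation gives v_p = √[μ(2/r₁ − 1/a_t)] = 3.649185 km/s.
First burn Δv₁ = |v_p − v₁| = 0.7724 km/s.
Circular speed at r₂: v₂ = √(μ/r₂) = 1.4178 km/s.
Transfer-orbit speed at r₂: v_a = √[μ(2/r₂ − 1/a_t)] = 0.88643 km/s.
Second burn Δv₂ = |v₂ − v_a| = 0.5314 km/s.
Total Δv = Δv₁ + Δv₂ = 1.304 km/s.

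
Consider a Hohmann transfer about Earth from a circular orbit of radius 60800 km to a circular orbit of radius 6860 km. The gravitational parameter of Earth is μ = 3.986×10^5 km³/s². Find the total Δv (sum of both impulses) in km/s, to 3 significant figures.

The Hohmann ellipse has a_t = (r₁ + r₂)/2 = 33830 km.
At r₁ the circular-orbit speed is v₁ = √(μ/r₁) = 2.5605 km/s.
Transfer-orbit speed at r₁ (vis-viva): v_a = √[μ(2/r₁ − 1/a_t)] = 1.1530 km/s.
First burn Δv₁ = |v_a − v₁| = 1.4075 km/s.
At r₂, v₂ = √(μ/r₂) = 7.6227 km/s.
Transfer-orbit speed at r₂: v_p = √[μ(2/r₂ − 1/a_t)] = 10.219 km/s.
Second burn Δv₂ = |v₂ − v_p| = 2.5963 km/s.
Δv = Δv₁ + Δv₂ = 1.4075 + 2.5963 = 4.004 km/s.

Δv = 4.00 km/s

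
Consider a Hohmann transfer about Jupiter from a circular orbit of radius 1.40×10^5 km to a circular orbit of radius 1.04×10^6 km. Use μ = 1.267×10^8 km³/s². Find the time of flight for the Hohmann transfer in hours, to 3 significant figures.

Semi-major axis of the transfer orbit: a_t = (1.400×10^5 + 1.040×10^6)/2 = 5.900×10^5 km.
By Kepler's third law the transfer-orbit period is T = 2π√(a_t³/μ), so t = T/2 = 1.265×10^5 s.
Converting: 1.265×10^5 s ÷ 3600 s/hour = 35.1 hours.

t = 35.1 hours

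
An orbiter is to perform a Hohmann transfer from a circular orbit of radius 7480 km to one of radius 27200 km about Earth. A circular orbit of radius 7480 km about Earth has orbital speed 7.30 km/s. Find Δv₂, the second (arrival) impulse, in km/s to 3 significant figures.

Δv₂ = 1.31 km/s

From the circular-orbit relation v² = μ/r at r = 7480 km: μ = v²r = (7.30)² × 7480 = 3.98609×10^5 km³/s².
The Hohmann ellipse has a_t = (r₁ + r₂)/2 = 17340 km.
On the circular orbit at r = 27200 km, v_c = √(μ/r) = 3.828 km/s.
Transfer-orbit speed at the same r (vis-viva, a = a_t): v_t = √[μ(2/r − 1/a_t)] = 2.514 km/s.
Δv₂ = |v_t − v_c| = |2.514 − 3.828| = 1.314 km/s.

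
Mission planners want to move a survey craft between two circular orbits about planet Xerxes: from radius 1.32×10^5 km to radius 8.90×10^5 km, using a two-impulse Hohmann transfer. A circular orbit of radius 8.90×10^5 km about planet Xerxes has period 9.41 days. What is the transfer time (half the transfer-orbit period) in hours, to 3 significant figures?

From Kepler's third law T² = 4π²r³/μ at r = 8.90×10^5 km, T = 9.41 days = 9.41 × 86400 s = 8.13024×10^5 s: μ = 4π²r³/T² = 4.21040×10^7 km³/s².
Transfer-ellipse semi-major axis a_t = (r₁ + r₂)/2 = (1.320×10^5 + 8.900×10^5)/2 = 5.110×10^5 km.
Transfer time t = π√(a_t³/μ) = π√((5.110×10^5)³ / 4.21040×10^7) = 1.769×10^5 s.
Converting: 1.769×10^5 s ÷ 3600 s/hour = 49.1 hours.

t = 49.1 hours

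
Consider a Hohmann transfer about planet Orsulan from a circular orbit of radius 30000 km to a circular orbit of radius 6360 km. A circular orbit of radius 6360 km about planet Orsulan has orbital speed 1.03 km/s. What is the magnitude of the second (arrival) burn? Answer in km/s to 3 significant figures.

From the circular-orbit relation v² = μ/r at r = 6360 km: μ = v²r = (1.03)² × 6360 = 6747.32 km³/s².
Semi-major axis of the transfer orbit: a_t = (30000 + 6360)/2 = 18180 km.
Circular speed at r = 6360 km: v_c = √(μ/r) = 1.0300 km/s.
Vis-viva on the transfer ellipse at r = 6360 km gives v_t = √[μ(2/r − 1/a_t)] = 1.3231 km/s.
Δv₂ = |v_t − v_c| = |1.3231 − 1.0300| = 0.2931 km/s.

Δv₂ = 0.293 km/s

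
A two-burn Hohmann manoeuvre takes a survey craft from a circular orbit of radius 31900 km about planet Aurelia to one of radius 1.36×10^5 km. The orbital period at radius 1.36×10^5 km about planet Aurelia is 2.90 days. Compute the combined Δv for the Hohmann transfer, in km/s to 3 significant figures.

Δv = 3.23 km/s

From Kepler's third law T² = 4π²r³/μ at r = 1.36×10^5 km, T = 2.90 days = 2.90 × 86400 s = 2.5056×10^5 s: μ = 4π²r³/T² = 1.58181×10^6 km³/s².
Transfer-ellipse semi-major axis a_t = (r₁ + r₂)/2 = (31900 + 1.360×10^5)/2 = 83950 km.
At r₁ the circular-orbit speed is v₁ = √(μ/r₁) = 7.042 km/s.
Transfer-orbit speed at r₁ (vis-viva equation): v_p = √[μ(2/r₁ − 1/a_t)] = 8.963 km/s.
First burn Δv₁ = |v_p − v₁| = 1.921 km/s.
At r₂, v₂ = √(μ/r₂) = 3.410 km/s.
Transfer-orbit speed at r₂: v_a = √[μ(2/r₂ − 1/a_t)] = 2.102 km/s.
Second burn Δv₂ = |v₂ − v_a| = 1.308 km/s.
Total Δv = Δv₁ + Δv₂ = 3.229 km/s.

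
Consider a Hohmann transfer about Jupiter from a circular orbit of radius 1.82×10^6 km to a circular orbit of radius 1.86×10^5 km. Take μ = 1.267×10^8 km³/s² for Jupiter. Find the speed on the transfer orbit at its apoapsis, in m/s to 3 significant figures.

The Hohmann ellipse has a_t = (r₁ + r₂)/2 = 1.003×10^6 km.
The apoapsis of the transfer ellipse is at r = 1.820×10^6 km.
Applying v² = μ(2/r − 1/a_t): v = 3.593 km/s.

v = 3590 m/s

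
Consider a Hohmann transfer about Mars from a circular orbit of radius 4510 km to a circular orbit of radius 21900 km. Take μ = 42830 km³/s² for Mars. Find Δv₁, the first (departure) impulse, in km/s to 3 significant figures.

Δv₁ = 0.887 km/s

The Hohmann ellipse has a_t = (r₁ + r₂)/2 = 13205 km.
Circular speed at r = 4510 km: v_c = √(μ/r) = 3.0817 km/s.
Transfer-orbit speed at the same r (vis-viva, a = a_t): v_t = √[μ(2/r − 1/a_t)] = 3.9686 km/s.
Δv₁ = |v_t − v_c| = |3.9686 − 3.0817| = 0.8869 km/s.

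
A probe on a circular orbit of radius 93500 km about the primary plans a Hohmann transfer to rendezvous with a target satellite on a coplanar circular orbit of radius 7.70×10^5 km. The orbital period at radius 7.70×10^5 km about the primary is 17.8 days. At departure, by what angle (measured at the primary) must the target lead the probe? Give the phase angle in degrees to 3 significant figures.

φ = 104°

From Kepler's third law T² = 4π²r³/μ at r = 7.70×10^5 km, T = 17.8 days = 17.8 × 86400 s = 1.53792×10^6 s: μ = 4π²r³/T² = 7.62017×10^6 km³/s².
Transfer-ellipse semi-major axis a_t = (r₁ + r₂)/2 = (93500 + 7.700×10^5)/2 = 4.3175×10^5 km.
Transfer time t = π√(a_t³/μ) = 3.22861×10^5 s.
The target's mean motion on its circular orbit is ω₂ = √(μ/r₂³) = 4.08551×10^-6 rad/s.
Angle swept by the target during transfer: ω₂·t = 1.3191 rad = 75.58°.
The probe traverses 180° on the transfer ellipse, so the target must lead by 180° − 75.58° = 104°.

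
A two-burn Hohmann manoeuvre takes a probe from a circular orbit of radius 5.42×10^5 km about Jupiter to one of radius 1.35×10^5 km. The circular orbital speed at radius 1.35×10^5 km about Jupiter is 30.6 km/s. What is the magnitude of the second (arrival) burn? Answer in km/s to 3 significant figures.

From the circular-orbit relation v² = μ/r at r = 1.35×10^5 km: μ = v²r = (30.6)² × 1.35×10^5 = 1.26409×10^8 km³/s².
Semi-major axis of the transfer orbit: a_t = (5.420×10^5 + 1.350×10^5)/2 = 3.385×10^5 km.
On the circular orbit at r = 1.350×10^5 km, v_c = √(μ/r) = 30.600 km/s.
Transfer-orbit speed at the same r (vis-viva, a = a_t): v_t = √[μ(2/r − 1/a_t)] = 38.721 km/s.
Δv₂ = |v_t − v_c| = |38.721 − 30.600| = 8.121 km/s.

Δv₂ = 8.12 km/s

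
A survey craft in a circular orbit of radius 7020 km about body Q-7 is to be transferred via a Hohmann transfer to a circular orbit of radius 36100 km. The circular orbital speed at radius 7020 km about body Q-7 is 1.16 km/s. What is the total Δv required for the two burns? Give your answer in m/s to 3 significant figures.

Δv = 561 m/s

From the circular-orbit relation v² = μ/r at r = 7020 km: μ = v²r = (1.16)² × 7020 = 9446.11 km³/s².
Transfer-ellipse semi-major axis a_t = (r₁ + r₂)/2 = (7020 + 36100)/2 = 21560 km.
Circular speed at r₁: v₁ = √(μ/r₁) = √(9446.11/7020) = 1.16000 km/s.
Transfer-orbit speed at r₁ (vis-viva): v_p = √[μ(2/r₁ − 1/a_t)] = 1.50102 km/s.
First burn Δv₁ = |v_p − v₁| = 0.34102 km/s.
At r₂, v₂ = √(μ/r₂) = 0.51153 km/s.
Transfer-orbit speed at r₂: v_a = √[μ(2/r₂ − 1/a_t)] = 0.29189 km/s.
Second burn Δv₂ = |v₂ − v_a| = 0.21964 km/s.
Δv = Δv₁ + Δv₂ = 0.34102 + 0.21964 = 0.5607 km/s.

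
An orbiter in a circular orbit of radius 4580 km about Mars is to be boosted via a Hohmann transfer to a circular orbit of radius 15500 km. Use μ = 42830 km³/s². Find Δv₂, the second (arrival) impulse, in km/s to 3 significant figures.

Δv₂ = 0.540 km/s

The Hohmann ellipse has a_t = (r₁ + r₂)/2 = 10040 km.
On the circular orbit at r = 15500 km, v_c = √(μ/r) = 1.6623 km/s.
Vis-viva on the transfer ellipse at r = 15500 km gives v_t = √[μ(2/r − 1/a_t)] = 1.1227 km/s.
Δv₂ = |v_t − v_c| = |1.1227 − 1.6623| = 0.5396 km/s.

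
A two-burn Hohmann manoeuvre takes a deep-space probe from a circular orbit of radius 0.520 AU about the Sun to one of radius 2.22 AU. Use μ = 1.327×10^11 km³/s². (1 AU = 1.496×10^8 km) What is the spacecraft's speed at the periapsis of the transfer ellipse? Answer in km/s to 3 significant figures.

v = 52.6 km/s

In km: r₁ = 0.520 × 1.496×10^8 = 7.7792×10^7 km; r₂ = 2.22 × 1.496×10^8 = 3.32112×10^8 km.
Semi-major axis of the transfer orbit: a_t = (7.7792×10^7 + 3.32112×10^8)/2 = 2.04952×10^8 km.
The periapsis of the transfer ellipse is at r = 7.7792×10^7 km.
Applying v² = μ(2/r − 1/a_t): v = 52.58 km/s.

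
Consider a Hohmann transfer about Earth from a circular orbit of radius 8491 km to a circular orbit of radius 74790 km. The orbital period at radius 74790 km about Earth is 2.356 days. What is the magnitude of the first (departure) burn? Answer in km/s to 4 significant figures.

From Kepler's third law T² = 4π²r³/μ at r = 74790 km, T = 2.356 days = 2.356 × 86400 s = 2.035584×10^5 s: μ = 4π²r³/T² = 3.98577×10^5 km³/s².
The Hohmann ellipse has a_t = (r₁ + r₂)/2 = 41640.5 km.
Circular speed at r = 8491 km: v_c = √(μ/r) = 6.851 km/s.
Transfer-orbit speed at the same r (vis-viva, a = a_t): v_t = √[μ(2/r − 1/a_t)] = 9.182 km/s.
Δv₁ = |v_t − v_c| = |9.182 − 6.851| = 2.331 km/s.

Δv₁ = 2.331 km/s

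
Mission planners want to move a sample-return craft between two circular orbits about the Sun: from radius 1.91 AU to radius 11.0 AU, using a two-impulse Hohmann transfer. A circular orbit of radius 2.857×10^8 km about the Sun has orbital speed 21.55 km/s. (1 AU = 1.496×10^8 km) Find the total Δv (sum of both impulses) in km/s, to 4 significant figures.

Δv = 10.68 km/s

From the circular-orbit relation v² = μ/r at r = 2.857×10^8 km: μ = v²r = (21.55)² × 2.857×10^8 = 1.32680×10^11 km³/s².
In km: r₁ = 1.91 × 1.496×10^8 = 2.85736×10^8 km; r₂ = 11.0 × 1.496×10^8 = 1.6456×10^9 km.
The Hohmann ellipse has a_t = (r₁ + r₂)/2 = 9.65668×10^8 km.
Circular speed at r₁: v₁ = √(μ/r₁) = √(1.32680×10^11/2.85736×10^8) = 21.549 km/s.
On the transfer ellipse at r₁, vis-viva equation gives v_p = √[μ(2/r₁ − 1/a_t)] = 28.130 km/s.
First burn Δv₁ = |v_p − v₁| = 6.581 km/s.
Circular speed at r₂: v₂ = √(μ/r₂) = 8.979 km/s.
Transfer-orbit speed at r₂: v_a = √[μ(2/r₂ − 1/a_t)] = 4.884 km/s.
Second burn Δv₂ = |v₂ − v_a| = 4.095 km/s.
Total Δv = Δv₁ + Δv₂ = 10.68 km/s.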